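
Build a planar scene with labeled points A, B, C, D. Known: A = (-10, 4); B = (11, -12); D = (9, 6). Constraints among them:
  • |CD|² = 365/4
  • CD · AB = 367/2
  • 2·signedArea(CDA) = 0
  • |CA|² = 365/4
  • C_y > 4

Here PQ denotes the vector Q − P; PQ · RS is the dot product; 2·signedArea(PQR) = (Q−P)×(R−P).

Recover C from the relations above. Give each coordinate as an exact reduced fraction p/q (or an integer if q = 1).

C = (-1/2, 5)

1. C_x = -1/2  [2·signedArea(CDA) = 0 ∩ CD · AB = 367/2]
2. C_y = 5  [2·signedArea(CDA) = 0 ∩ CD · AB = 367/2]
   → C = (-1/2, 5)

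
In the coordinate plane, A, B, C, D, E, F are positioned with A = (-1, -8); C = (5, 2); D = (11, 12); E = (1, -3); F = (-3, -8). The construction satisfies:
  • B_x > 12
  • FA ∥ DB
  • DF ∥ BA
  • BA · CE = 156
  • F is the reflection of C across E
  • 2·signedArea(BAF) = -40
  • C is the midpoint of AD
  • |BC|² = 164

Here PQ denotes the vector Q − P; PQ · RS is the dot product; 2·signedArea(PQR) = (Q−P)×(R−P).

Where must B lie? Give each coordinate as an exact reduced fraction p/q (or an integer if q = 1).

B = (13, 12)

1. B_x = 13  [DF ∥ BA ∩ FA ∥ DB]
2. B_y = 12  [DF ∥ BA ∩ FA ∥ DB]
   → B = (13, 12)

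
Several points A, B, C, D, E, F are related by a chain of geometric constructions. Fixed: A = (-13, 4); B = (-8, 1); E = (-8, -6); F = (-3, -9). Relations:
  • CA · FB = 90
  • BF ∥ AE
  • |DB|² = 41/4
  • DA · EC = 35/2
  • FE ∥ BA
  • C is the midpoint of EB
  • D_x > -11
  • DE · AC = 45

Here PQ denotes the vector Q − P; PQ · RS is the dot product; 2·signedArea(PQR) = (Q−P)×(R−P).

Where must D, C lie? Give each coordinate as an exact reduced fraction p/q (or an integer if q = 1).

C = (-8, -5/2)
D = (-21/2, -1)

1. C_x = -8  [C is the midpoint of EB]
2. C_y = -5/2  [C is the midpoint of EB]
   → C = (-8, -5/2)
3. D_x = -21/2  [DE · AC = 45 ∩ DA · EC = 35/2]
4. D_y = -1  [DE · AC = 45 ∩ DA · EC = 35/2]
   → D = (-21/2, -1)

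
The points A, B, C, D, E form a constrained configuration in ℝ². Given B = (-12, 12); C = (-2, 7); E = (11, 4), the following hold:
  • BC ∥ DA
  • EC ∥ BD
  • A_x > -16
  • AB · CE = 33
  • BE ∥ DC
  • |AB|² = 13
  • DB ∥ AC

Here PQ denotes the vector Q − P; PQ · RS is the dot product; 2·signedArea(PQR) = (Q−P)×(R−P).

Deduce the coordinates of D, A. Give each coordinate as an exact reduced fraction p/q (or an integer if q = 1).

A = (-15, 10)
D = (-25, 15)

1. D_x = -25  [BE ∥ DC ∩ EC ∥ BD]
2. D_y = 15  [BE ∥ DC ∩ EC ∥ BD]
   → D = (-25, 15)
3. A_x = -15  [DB ∥ AC ∩ BC ∥ DA]
4. A_y = 10  [DB ∥ AC ∩ BC ∥ DA]
   → A = (-15, 10)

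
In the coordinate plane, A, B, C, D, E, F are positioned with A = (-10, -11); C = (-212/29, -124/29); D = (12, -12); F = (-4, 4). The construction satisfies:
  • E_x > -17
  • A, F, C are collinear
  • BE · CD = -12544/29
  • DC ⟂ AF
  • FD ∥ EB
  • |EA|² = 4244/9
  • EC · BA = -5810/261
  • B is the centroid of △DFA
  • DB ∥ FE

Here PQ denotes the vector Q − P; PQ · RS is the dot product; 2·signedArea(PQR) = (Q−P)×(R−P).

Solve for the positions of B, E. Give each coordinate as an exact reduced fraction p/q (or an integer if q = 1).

1. B_x = -2/3  [B is the centroid of △DFA]
2. B_y = -19/3  [B is the centroid of △DFA]
   → B = (-2/3, -19/3)
3. E_x = -50/3  [FD ∥ EB ∩ DB ∥ FE]
4. E_y = 29/3  [FD ∥ EB ∩ DB ∥ FE]
   → E = (-50/3, 29/3)

B = (-2/3, -19/3)
E = (-50/3, 29/3)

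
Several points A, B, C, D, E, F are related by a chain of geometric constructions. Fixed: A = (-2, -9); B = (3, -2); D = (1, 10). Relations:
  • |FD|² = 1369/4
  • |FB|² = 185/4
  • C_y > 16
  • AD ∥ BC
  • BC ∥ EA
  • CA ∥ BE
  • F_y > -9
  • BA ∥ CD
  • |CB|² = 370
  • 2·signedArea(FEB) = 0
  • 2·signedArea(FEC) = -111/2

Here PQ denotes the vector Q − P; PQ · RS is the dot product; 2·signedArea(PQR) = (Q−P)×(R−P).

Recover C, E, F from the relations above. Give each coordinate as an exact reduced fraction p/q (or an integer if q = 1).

1. C_x = 6  [BA ∥ CD ∩ AD ∥ BC]
2. C_y = 17  [BA ∥ CD ∩ AD ∥ BC]
   → C = (6, 17)
3. E_x = -5  [BC ∥ EA ∩ CA ∥ BE]
4. E_y = -28  [BC ∥ EA ∩ CA ∥ BE]
   → E = (-5, -28)
5. F_x = 1  [2·signedArea(FEB) = 0 ∩ 2·signedArea(FEC) = -111/2]
6. F_y = -17/2  [2·signedArea(FEB) = 0 ∩ 2·signedArea(FEC) = -111/2]
   → F = (1, -17/2)

C = (6, 17)
E = (-5, -28)
F = (1, -17/2)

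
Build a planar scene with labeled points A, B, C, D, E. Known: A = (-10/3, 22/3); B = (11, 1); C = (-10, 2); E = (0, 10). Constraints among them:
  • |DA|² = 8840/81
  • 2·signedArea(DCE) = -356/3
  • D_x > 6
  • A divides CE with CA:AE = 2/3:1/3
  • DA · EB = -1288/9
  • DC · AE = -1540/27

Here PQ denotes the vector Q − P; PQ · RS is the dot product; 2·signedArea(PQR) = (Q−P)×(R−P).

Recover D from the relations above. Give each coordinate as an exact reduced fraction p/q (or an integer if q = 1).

1. D_x = 56/9  [DC · AE = -1540/27 ∩ 2·signedArea(DCE) = -356/3]
2. D_y = 28/9  [DC · AE = -1540/27 ∩ 2·signedArea(DCE) = -356/3]
   → D = (56/9, 28/9)

D = (56/9, 28/9)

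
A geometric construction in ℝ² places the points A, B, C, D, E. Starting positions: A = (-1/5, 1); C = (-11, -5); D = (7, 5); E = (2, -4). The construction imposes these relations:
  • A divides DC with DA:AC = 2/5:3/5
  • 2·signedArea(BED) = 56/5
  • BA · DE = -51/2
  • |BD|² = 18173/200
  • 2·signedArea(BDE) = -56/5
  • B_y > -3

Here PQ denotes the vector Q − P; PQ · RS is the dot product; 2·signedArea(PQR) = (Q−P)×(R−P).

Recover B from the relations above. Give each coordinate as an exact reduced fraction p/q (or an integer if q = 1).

1. B_x = 29/20  [2·signedArea(BED) = 56/5 ∩ BA · DE = -51/2]
2. B_y = -11/4  [2·signedArea(BED) = 56/5 ∩ BA · DE = -51/2]
   → B = (29/20, -11/4)

B = (29/20, -11/4)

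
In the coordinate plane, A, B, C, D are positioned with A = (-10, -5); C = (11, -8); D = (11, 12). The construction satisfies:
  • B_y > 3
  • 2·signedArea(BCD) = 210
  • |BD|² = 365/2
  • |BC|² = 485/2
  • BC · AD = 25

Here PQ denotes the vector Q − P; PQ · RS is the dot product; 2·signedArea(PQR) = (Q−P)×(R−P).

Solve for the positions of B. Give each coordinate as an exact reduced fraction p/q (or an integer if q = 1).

1. B_x = 1/2  [BC · AD = 25 ∩ 2·signedArea(BCD) = 210]
2. B_y = 7/2  [BC · AD = 25 ∩ 2·signedArea(BCD) = 210]
   → B = (1/2, 7/2)

B = (1/2, 7/2)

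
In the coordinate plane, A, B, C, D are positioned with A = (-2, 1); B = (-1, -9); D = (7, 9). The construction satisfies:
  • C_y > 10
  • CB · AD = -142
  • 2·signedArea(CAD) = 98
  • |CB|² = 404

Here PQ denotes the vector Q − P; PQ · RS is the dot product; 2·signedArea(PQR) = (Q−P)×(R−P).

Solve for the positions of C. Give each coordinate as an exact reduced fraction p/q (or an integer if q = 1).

1. C_x = -3  [CB · AD = -142 ∩ 2·signedArea(CAD) = 98]
2. C_y = 11  [CB · AD = -142 ∩ 2·signedArea(CAD) = 98]
   → C = (-3, 11)

C = (-3, 11)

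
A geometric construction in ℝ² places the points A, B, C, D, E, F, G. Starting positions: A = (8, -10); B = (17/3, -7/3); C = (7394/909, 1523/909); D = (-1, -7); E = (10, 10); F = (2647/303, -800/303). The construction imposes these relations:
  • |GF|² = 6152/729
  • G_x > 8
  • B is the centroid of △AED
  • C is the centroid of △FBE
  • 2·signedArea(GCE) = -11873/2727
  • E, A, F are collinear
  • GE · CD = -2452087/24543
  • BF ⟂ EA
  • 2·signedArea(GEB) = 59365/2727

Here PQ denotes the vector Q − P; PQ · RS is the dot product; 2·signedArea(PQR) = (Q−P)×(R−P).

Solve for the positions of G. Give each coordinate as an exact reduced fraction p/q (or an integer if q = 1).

G = (22729/2727, 646/2727)

1. G_x = 22729/2727  [2·signedArea(GCE) = -11873/2727 ∩ GE · CD = -2452087/24543]
2. G_y = 646/2727  [2·signedArea(GCE) = -11873/2727 ∩ GE · CD = -2452087/24543]
   → G = (22729/2727, 646/2727)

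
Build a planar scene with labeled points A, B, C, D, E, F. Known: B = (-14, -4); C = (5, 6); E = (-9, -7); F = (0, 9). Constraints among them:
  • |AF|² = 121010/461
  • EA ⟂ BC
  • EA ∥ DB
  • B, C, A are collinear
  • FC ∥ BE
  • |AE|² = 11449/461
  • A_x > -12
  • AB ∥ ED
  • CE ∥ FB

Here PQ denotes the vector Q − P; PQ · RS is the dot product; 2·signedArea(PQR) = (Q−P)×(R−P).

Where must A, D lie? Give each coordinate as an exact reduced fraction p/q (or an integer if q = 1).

A = (-5219/461, -1194/461)
D = (-5384/461, -3877/461)

1. A_x = -5219/461  [B, C, A are collinear ∩ EA ⟂ BC]
2. A_y = -1194/461  [B, C, A are collinear ∩ EA ⟂ BC]
   → A = (-5219/461, -1194/461)
3. D_x = -5384/461  [EA ∥ DB ∩ AB ∥ ED]
4. D_y = -3877/461  [EA ∥ DB ∩ AB ∥ ED]
   → D = (-5384/461, -3877/461)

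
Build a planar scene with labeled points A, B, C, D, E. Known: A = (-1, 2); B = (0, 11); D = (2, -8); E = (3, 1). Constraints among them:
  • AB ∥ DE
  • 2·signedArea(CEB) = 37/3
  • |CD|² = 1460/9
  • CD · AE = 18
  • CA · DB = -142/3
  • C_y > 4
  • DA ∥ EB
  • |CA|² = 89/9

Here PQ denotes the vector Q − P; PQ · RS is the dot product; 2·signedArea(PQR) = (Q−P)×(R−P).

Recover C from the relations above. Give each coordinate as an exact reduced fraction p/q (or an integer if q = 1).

1. C_x = 2/3  [CA · DB = -142/3 ∩ CD · AE = 18]
2. C_y = 14/3  [CA · DB = -142/3 ∩ CD · AE = 18]
   → C = (2/3, 14/3)

C = (2/3, 14/3)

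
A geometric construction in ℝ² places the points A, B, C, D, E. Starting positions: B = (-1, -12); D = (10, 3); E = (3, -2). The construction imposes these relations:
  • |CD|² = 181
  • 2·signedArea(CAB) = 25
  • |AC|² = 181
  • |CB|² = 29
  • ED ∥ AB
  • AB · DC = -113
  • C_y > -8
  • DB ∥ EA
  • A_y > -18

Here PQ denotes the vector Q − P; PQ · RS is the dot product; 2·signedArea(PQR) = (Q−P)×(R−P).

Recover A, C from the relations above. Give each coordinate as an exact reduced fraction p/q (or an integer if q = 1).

1. A_x = -8  [ED ∥ AB ∩ DB ∥ EA]
2. A_y = -17  [ED ∥ AB ∩ DB ∥ EA]
   → A = (-8, -17)
3. C_x = 1  [2·signedArea(CAB) = 25 ∩ AB · DC = -113]
4. C_y = -7  [2·signedArea(CAB) = 25 ∩ AB · DC = -113]
   → C = (1, -7)

A = (-8, -17)
C = (1, -7)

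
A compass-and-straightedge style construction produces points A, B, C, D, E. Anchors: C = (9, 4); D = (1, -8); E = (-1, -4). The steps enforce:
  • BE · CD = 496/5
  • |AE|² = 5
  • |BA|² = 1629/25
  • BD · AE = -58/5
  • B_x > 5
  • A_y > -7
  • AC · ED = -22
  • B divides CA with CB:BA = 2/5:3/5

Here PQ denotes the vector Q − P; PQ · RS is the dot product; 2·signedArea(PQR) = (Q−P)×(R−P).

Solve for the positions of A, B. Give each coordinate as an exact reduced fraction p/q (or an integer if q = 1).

1. A_x = 0  [line -2·x + 4·y + 24 = 0 ∩ |AE|² = 5]
2. A_y = -6  [line -2·x + 4·y + 24 = 0 ∩ |AE|² = 5]
   → A = (0, -6)
3. B_x = 27/5  [B divides CA with CB:BA = 2/5:3/5]
4. B_y = 0  [B divides CA with CB:BA = 2/5:3/5]
   → B = (27/5, 0)

A = (0, -6)
B = (27/5, 0)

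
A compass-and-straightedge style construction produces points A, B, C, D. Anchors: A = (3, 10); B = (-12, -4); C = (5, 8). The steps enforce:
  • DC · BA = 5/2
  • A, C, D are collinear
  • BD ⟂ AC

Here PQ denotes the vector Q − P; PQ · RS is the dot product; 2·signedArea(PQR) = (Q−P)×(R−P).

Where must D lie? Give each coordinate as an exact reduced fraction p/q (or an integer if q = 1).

D = (5/2, 21/2)

1. D_x = 5/2  [A, C, D are collinear ∩ BD ⟂ AC]
2. D_y = 21/2  [A, C, D are collinear ∩ BD ⟂ AC]
   → D = (5/2, 21/2)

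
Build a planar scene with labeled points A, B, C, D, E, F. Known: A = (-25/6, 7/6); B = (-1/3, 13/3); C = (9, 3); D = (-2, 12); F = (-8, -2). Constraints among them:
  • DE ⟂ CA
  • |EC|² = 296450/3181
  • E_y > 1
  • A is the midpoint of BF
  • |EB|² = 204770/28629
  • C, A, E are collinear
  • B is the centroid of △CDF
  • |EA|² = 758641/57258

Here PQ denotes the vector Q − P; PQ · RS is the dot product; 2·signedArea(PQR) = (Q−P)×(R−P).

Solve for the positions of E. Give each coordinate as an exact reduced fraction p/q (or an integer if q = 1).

E = (-1786/3181, 5308/3181)

1. E_x = -1786/3181  [C, A, E are collinear ∩ DE ⟂ CA]
2. E_y = 5308/3181  [C, A, E are collinear ∩ DE ⟂ CA]
   → E = (-1786/3181, 5308/3181)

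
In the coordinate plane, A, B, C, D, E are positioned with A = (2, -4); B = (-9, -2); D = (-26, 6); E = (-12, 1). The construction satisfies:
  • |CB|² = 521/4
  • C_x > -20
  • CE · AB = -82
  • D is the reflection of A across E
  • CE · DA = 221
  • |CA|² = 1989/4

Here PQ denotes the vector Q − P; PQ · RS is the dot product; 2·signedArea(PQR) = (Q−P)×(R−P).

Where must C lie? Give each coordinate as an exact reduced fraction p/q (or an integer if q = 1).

1. C_x = -19  [CE · DA = 221 ∩ CE · AB = -82]
2. C_y = 7/2  [CE · DA = 221 ∩ CE · AB = -82]
   → C = (-19, 7/2)

C = (-19, 7/2)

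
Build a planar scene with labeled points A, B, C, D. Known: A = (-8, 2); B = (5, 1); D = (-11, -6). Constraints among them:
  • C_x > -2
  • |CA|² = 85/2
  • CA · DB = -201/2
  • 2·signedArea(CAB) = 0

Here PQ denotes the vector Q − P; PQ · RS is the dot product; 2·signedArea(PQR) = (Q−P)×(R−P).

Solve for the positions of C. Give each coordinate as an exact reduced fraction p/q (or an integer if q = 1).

C = (-3/2, 3/2)

1. C_x = -3/2  [2·signedArea(CAB) = 0 ∩ CA · DB = -201/2]
2. C_y = 3/2  [2·signedArea(CAB) = 0 ∩ CA · DB = -201/2]
   → C = (-3/2, 3/2)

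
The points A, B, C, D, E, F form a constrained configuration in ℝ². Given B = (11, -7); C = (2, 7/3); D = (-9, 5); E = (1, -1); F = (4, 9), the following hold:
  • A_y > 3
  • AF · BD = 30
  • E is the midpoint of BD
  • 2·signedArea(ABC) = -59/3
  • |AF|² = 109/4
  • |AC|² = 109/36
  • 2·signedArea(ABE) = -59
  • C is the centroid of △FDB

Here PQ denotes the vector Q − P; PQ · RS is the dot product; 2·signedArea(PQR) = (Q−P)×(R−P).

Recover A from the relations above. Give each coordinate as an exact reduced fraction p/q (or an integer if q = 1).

A = (5/2, 4)

1. A_x = 5/2  [2·signedArea(ABE) = -59 ∩ AF · BD = 30]
2. A_y = 4  [2·signedArea(ABE) = -59 ∩ AF · BD = 30]
   → A = (5/2, 4)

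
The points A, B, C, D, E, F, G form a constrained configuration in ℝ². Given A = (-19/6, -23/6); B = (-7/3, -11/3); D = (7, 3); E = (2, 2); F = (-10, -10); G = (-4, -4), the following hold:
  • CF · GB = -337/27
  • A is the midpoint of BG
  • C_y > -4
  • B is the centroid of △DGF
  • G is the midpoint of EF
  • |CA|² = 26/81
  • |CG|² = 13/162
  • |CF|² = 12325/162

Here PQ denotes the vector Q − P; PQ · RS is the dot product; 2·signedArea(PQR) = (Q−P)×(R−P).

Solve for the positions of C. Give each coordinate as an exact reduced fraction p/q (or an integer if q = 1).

C = (-67/18, -71/18)

1. C_x = -67/18  [line -5/3·x + -1/3·y + -203/27 = 0 ∩ |CG|² = 13/162]
2. C_y = -71/18  [line -5/3·x + -1/3·y + -203/27 = 0 ∩ |CG|² = 13/162]
   → C = (-67/18, -71/18)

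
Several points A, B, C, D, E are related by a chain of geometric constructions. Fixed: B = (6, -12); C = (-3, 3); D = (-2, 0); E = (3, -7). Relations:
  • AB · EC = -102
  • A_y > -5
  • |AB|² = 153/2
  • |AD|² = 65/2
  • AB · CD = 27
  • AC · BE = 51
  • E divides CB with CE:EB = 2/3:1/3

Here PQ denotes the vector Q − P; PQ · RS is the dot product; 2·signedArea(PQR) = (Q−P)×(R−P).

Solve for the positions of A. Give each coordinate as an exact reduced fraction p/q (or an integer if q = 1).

1. A_x = 3/2  [AC · BE = 51 ∩ AB · CD = 27]
2. A_y = -9/2  [AC · BE = 51 ∩ AB · CD = 27]
   → A = (3/2, -9/2)

A = (3/2, -9/2)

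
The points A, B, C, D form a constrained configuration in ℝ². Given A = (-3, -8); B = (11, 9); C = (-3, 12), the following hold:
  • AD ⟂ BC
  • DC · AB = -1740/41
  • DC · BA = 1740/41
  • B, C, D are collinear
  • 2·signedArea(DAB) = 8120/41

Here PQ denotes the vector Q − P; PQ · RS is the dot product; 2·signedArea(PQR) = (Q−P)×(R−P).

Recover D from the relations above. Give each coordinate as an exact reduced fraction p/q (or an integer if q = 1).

D = (45/41, 456/41)

1. D_x = 45/41  [B, C, D are collinear ∩ AD ⟂ BC]
2. D_y = 456/41  [B, C, D are collinear ∩ AD ⟂ BC]
   → D = (45/41, 456/41)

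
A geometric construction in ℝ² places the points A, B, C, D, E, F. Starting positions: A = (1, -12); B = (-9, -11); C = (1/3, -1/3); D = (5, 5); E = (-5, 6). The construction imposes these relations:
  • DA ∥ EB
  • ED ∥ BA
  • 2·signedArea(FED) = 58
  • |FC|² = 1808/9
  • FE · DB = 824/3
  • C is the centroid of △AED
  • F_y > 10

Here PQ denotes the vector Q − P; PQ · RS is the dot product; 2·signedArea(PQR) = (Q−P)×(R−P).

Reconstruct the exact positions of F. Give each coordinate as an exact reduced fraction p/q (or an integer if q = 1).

1. F_x = 29/3  [2·signedArea(FED) = 58 ∩ FE · DB = 824/3]
2. F_y = 31/3  [2·signedArea(FED) = 58 ∩ FE · DB = 824/3]
   → F = (29/3, 31/3)

F = (29/3, 31/3)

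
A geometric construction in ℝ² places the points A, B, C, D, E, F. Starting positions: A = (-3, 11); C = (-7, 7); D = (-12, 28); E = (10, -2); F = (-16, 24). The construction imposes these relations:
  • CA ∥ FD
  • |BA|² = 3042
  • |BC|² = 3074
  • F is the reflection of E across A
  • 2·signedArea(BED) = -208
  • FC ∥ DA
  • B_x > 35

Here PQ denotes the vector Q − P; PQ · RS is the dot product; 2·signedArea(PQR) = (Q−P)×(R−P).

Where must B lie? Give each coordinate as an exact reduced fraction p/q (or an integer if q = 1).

1. B_x = 36  [line -30·x + -22·y + 464 = 0 ∩ |BA|² = 3042]
2. B_y = -28  [line -30·x + -22·y + 464 = 0 ∩ |BA|² = 3042]
   → B = (36, -28)

B = (36, -28)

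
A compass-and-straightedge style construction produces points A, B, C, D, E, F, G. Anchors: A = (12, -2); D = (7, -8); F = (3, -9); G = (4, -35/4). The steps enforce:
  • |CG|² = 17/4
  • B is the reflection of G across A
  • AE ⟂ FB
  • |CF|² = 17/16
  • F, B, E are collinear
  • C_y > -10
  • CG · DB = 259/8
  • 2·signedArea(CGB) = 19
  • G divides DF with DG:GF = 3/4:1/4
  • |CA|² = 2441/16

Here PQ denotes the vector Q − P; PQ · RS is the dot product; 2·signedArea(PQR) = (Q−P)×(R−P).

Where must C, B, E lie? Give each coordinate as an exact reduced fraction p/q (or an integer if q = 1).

1. B_x = 20  [B is the reflection of G across A]
2. B_y = 19/4  [B is the reflection of G across A]
   → B = (20, 19/4)
3. E_x = 90743/7649  [F, B, E are collinear ∩ AE ⟂ FB]
4. E_y = -14006/7649  [F, B, E are collinear ∩ AE ⟂ FB]
   → E = (90743/7649, -14006/7649)
5. C_x = 2  [2·signedArea(CGB) = 19 ∩ CG · DB = 259/8]
6. C_y = -37/4  [2·signedArea(CGB) = 19 ∩ CG · DB = 259/8]
   → C = (2, -37/4)

B = (20, 19/4)
C = (2, -37/4)
E = (90743/7649, -14006/7649)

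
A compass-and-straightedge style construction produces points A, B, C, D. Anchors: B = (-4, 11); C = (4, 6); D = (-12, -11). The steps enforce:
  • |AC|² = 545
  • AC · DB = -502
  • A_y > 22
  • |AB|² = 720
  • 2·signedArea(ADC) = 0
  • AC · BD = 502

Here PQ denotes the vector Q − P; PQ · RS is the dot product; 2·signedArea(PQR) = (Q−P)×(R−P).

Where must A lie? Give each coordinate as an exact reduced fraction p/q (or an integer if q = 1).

1. A_x = 20  [2·signedArea(ADC) = 0 ∩ AC · BD = 502]
2. A_y = 23  [2·signedArea(ADC) = 0 ∩ AC · BD = 502]
   → A = (20, 23)

A = (20, 23)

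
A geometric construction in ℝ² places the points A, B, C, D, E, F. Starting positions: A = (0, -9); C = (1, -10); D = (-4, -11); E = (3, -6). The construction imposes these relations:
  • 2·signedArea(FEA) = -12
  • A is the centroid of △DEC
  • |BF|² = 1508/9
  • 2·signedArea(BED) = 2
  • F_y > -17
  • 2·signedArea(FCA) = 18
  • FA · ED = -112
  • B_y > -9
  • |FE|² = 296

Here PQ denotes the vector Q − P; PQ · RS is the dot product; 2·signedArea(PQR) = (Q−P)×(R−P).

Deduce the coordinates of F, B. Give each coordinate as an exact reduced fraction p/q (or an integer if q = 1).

B = (-1/3, -26/3)
F = (-11, -16)

1. F_x = -11  [2·signedArea(FCA) = 18 ∩ FA · ED = -112]
2. F_y = -16  [2·signedArea(FCA) = 18 ∩ FA · ED = -112]
   → F = (-11, -16)
3. B_x = -1/3  [line 5·x + -7·y + -59 = 0 ∩ |BF|² = 1508/9]
4. B_y = -26/3  [line 5·x + -7·y + -59 = 0 ∩ |BF|² = 1508/9]
   → B = (-1/3, -26/3)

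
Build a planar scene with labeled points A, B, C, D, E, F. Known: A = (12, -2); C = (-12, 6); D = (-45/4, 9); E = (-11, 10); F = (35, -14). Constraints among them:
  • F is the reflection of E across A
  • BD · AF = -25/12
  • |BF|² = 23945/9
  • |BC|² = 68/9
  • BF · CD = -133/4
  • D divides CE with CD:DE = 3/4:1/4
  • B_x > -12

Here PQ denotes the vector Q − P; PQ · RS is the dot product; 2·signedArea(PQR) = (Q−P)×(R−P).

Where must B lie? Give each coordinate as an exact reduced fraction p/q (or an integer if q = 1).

1. B_x = -34/3  [BD · AF = -25/12 ∩ BF · CD = -133/4]
2. B_y = 26/3  [BD · AF = -25/12 ∩ BF · CD = -133/4]
   → B = (-34/3, 26/3)

B = (-34/3, 26/3)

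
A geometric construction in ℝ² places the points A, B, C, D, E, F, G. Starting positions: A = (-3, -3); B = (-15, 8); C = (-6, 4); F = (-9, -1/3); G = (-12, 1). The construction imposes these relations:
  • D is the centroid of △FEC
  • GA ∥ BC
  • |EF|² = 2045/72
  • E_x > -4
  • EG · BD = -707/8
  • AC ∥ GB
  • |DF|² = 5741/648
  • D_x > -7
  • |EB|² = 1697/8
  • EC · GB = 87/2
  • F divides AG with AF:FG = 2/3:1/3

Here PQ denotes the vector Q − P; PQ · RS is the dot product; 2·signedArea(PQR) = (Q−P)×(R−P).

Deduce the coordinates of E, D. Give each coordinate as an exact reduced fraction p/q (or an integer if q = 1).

1. E_x = -15/4  [line 3·x + -7·y + 5/2 = 0 ∩ |EB|² = 1697/8]
2. E_y = -5/4  [line 3·x + -7·y + 5/2 = 0 ∩ |EB|² = 1697/8]
   → E = (-15/4, -5/4)
3. D_x = -25/4  [EG · BD = -707/8 ∩ D is the centroid of △FEC]
4. D_y = 29/36  [EG · BD = -707/8 ∩ D is the centroid of △FEC]
   → D = (-25/4, 29/36)

D = (-25/4, 29/36)
E = (-15/4, -5/4)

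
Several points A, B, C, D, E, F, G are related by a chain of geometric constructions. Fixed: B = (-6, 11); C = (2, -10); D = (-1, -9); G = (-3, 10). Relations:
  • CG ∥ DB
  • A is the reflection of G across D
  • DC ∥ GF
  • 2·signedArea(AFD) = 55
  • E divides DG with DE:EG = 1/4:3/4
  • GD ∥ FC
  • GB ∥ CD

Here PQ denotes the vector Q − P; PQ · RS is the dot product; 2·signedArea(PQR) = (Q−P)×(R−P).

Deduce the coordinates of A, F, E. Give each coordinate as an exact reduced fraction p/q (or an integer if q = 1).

A = (1, -28)
E = (-3/2, -17/4)
F = (0, 9)

1. A_x = 1  [A is the reflection of G across D]
2. A_y = -28  [A is the reflection of G across D]
   → A = (1, -28)
3. F_x = 0  [GD ∥ FC ∩ DC ∥ GF]
4. F_y = 9  [GD ∥ FC ∩ DC ∥ GF]
   → F = (0, 9)
5. E_x = -3/2  [E divides DG with DE:EG = 1/4:3/4]
6. E_y = -17/4  [E divides DG with DE:EG = 1/4:3/4]
   → E = (-3/2, -17/4)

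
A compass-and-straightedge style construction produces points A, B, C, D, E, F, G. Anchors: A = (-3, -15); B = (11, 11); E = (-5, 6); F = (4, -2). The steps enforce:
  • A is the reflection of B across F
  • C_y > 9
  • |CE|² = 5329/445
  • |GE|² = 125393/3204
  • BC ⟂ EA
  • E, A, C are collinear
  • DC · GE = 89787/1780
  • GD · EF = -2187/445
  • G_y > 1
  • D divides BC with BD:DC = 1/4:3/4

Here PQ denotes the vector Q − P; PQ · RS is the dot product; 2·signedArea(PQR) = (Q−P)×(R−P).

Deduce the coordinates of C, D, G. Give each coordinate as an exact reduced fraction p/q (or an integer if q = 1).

1. C_x = -2371/445  [E, A, C are collinear ∩ BC ⟂ EA]
2. C_y = 4203/445  [E, A, C are collinear ∩ BC ⟂ EA]
   → C = (-2371/445, 4203/445)
3. D_x = 6157/890  [D divides BC with BD:DC = 1/4:3/4]
4. D_y = 4722/445  [D divides BC with BD:DC = 1/4:3/4]
   → D = (6157/890, 4722/445)
5. G_x = -251/534  [GD · EF = -2187/445 ∩ DC · GE = 89787/1780]
6. G_y = 150/89  [GD · EF = -2187/445 ∩ DC · GE = 89787/1780]
   → G = (-251/534, 150/89)

C = (-2371/445, 4203/445)
D = (6157/890, 4722/445)
G = (-251/534, 150/89)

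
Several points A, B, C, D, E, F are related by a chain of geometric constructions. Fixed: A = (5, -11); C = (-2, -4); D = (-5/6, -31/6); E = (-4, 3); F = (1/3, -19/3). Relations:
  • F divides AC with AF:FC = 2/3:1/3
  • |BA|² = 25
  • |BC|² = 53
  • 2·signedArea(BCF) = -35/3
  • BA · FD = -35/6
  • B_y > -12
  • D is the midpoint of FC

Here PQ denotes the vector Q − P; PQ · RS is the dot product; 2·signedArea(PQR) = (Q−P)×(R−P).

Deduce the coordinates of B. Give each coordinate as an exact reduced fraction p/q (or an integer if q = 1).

1. B_x = 0  [BA · FD = -35/6 ∩ 2·signedArea(BCF) = -35/3]
2. B_y = -11  [BA · FD = -35/6 ∩ 2·signedArea(BCF) = -35/3]
   → B = (0, -11)

B = (0, -11)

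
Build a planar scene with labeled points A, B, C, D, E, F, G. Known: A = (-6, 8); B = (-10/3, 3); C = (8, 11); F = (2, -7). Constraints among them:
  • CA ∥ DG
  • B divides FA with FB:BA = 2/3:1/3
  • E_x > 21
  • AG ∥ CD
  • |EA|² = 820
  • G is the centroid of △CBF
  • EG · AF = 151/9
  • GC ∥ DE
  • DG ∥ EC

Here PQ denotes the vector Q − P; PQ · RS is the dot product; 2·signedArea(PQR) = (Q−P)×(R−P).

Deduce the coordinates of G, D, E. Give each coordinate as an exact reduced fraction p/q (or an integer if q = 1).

1. G_x = 20/9  [G is the centroid of △CBF]
2. G_y = 7/3  [G is the centroid of △CBF]
   → G = (20/9, 7/3)
3. D_x = 146/9  [CA ∥ DG ∩ AG ∥ CD]
4. D_y = 16/3  [CA ∥ DG ∩ AG ∥ CD]
   → D = (146/9, 16/3)
5. E_x = 22  [DG ∥ EC ∩ GC ∥ DE]
6. E_y = 14  [DG ∥ EC ∩ GC ∥ DE]
   → E = (22, 14)

D = (146/9, 16/3)
E = (22, 14)
G = (20/9, 7/3)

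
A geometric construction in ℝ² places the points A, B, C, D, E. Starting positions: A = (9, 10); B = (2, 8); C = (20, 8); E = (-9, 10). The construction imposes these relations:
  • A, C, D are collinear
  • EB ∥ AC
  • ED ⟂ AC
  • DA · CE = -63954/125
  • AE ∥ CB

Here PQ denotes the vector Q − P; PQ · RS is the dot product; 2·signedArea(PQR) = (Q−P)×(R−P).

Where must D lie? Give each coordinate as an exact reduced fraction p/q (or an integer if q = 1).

D = (-1053/125, 1646/125)

1. D_x = -1053/125  [A, C, D are collinear ∩ ED ⟂ AC]
2. D_y = 1646/125  [A, C, D are collinear ∩ ED ⟂ AC]
   → D = (-1053/125, 1646/125)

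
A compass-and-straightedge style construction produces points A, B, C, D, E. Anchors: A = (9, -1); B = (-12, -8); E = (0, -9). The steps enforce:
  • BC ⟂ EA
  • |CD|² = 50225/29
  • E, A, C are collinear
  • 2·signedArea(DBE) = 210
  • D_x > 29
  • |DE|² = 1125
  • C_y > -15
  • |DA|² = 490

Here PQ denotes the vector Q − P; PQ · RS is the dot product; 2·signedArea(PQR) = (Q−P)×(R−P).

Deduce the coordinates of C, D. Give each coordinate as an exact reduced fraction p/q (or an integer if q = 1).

1. C_x = -180/29  [E, A, C are collinear ∩ BC ⟂ EA]
2. C_y = -421/29  [E, A, C are collinear ∩ BC ⟂ EA]
   → C = (-180/29, -421/29)
3. D_x = 30  [line 1·x + 12·y + -102 = 0 ∩ |DE|² = 1125]
4. D_y = 6  [line 1·x + 12·y + -102 = 0 ∩ |DE|² = 1125]
   → D = (30, 6)

C = (-180/29, -421/29)
D = (30, 6)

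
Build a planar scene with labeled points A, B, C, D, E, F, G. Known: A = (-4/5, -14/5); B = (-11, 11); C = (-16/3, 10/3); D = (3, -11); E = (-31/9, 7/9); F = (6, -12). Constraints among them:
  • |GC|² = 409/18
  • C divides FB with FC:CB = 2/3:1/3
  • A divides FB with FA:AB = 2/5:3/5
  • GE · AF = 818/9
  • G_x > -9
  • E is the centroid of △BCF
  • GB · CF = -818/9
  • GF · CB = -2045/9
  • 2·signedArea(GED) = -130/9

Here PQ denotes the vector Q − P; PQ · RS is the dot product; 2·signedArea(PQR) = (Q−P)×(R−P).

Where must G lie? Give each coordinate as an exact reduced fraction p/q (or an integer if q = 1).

1. G_x = -49/6  [GE · AF = 818/9 ∩ 2·signedArea(GED) = -130/9]
2. G_y = 43/6  [GE · AF = 818/9 ∩ 2·signedArea(GED) = -130/9]
   → G = (-49/6, 43/6)

G = (-49/6, 43/6)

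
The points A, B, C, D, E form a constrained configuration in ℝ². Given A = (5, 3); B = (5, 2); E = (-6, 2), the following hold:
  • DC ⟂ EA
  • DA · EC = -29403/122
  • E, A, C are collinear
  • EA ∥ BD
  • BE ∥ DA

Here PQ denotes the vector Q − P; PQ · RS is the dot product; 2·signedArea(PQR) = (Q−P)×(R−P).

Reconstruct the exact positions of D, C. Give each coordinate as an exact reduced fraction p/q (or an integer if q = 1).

1. D_x = 16  [BE ∥ DA ∩ EA ∥ BD]
2. D_y = 3  [BE ∥ DA ∩ EA ∥ BD]
   → D = (16, 3)
3. C_x = 1941/122  [E, A, C are collinear ∩ DC ⟂ EA]
4. C_y = 487/122  [E, A, C are collinear ∩ DC ⟂ EA]
   → C = (1941/122, 487/122)

C = (1941/122, 487/122)
D = (16, 3)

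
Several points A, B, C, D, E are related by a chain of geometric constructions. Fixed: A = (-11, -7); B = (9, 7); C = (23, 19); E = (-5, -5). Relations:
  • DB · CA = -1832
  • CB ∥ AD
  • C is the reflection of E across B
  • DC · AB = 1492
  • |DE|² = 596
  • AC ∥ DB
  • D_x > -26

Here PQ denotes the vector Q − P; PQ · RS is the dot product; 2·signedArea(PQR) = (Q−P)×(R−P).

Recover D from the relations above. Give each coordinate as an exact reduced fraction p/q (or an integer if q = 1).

1. D_x = -25  [AC ∥ DB ∩ CB ∥ AD]
2. D_y = -19  [AC ∥ DB ∩ CB ∥ AD]
   → D = (-25, -19)

D = (-25, -19)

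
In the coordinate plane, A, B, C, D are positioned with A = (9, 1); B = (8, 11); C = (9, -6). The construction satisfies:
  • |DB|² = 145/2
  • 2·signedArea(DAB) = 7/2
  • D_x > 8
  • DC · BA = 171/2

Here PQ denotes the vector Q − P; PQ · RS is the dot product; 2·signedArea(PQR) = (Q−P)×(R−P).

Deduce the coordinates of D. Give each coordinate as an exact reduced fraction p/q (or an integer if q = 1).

1. D_x = 17/2  [2·signedArea(DAB) = 7/2 ∩ DC · BA = 171/2]
2. D_y = 5/2  [2·signedArea(DAB) = 7/2 ∩ DC · BA = 171/2]
   → D = (17/2, 5/2)

D = (17/2, 5/2)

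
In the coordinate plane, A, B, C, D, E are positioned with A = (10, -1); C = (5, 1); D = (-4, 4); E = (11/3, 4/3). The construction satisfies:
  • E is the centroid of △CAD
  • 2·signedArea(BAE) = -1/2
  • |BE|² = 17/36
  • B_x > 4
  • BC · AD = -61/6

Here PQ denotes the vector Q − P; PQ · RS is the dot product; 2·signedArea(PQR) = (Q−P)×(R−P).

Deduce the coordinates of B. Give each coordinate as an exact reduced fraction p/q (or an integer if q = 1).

1. B_x = 13/3  [2·signedArea(BAE) = -1/2 ∩ BC · AD = -61/6]
2. B_y = 7/6  [2·signedArea(BAE) = -1/2 ∩ BC · AD = -61/6]
   → B = (13/3, 7/6)

B = (13/3, 7/6)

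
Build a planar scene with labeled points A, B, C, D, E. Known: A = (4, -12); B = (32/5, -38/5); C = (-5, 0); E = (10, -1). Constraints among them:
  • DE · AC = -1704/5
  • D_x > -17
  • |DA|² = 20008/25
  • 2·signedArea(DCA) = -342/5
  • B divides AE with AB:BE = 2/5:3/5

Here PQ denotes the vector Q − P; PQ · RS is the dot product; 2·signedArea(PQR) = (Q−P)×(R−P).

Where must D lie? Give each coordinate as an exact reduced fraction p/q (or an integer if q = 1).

D = (-82/5, 38/5)

1. D_x = -82/5  [2·signedArea(DCA) = -342/5 ∩ DE · AC = -1704/5]
2. D_y = 38/5  [2·signedArea(DCA) = -342/5 ∩ DE · AC = -1704/5]
   → D = (-82/5, 38/5)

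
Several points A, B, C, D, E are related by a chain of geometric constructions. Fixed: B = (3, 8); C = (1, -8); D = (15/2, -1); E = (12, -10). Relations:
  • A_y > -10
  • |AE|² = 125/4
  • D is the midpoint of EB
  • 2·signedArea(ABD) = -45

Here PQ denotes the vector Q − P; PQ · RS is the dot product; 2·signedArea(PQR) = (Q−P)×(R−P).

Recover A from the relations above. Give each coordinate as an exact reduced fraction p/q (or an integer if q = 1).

A = (13/2, -9)

1. A_x = 13/2  [line 9·x + 9/2·y + -18 = 0 ∩ |AE|² = 125/4]
2. A_y = -9  [line 9·x + 9/2·y + -18 = 0 ∩ |AE|² = 125/4]
   → A = (13/2, -9)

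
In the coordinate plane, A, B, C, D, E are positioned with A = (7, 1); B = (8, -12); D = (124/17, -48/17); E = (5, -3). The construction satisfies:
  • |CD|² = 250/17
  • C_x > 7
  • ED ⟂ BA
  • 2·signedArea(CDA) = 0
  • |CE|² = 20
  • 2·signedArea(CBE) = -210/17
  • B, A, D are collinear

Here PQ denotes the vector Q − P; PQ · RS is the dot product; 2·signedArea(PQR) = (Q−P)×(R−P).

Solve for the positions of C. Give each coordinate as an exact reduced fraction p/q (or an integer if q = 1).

1. C_x = 129/17  [2·signedArea(CDA) = 0 ∩ 2·signedArea(CBE) = -210/17]
2. C_y = -113/17  [2·signedArea(CDA) = 0 ∩ 2·signedArea(CBE) = -210/17]
   → C = (129/17, -113/17)

C = (129/17, -113/17)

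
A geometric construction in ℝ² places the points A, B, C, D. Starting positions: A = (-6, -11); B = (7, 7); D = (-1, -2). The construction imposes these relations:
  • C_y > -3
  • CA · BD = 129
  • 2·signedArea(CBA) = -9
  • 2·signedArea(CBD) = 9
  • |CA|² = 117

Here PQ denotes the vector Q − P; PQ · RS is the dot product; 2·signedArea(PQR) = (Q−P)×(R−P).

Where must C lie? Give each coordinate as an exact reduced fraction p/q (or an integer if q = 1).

1. C_x = 0  [2·signedArea(CBD) = 9 ∩ CA · BD = 129]
2. C_y = -2  [2·signedArea(CBD) = 9 ∩ CA · BD = 129]
   → C = (0, -2)

C = (0, -2)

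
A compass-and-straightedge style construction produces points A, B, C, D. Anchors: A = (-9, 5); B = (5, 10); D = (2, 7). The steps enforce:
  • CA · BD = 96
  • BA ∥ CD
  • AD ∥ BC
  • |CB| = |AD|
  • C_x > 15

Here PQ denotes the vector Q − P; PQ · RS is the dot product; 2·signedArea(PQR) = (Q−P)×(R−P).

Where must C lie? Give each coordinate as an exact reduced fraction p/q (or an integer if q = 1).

C = (16, 12)

1. C_x = 16  [BA ∥ CD ∩ AD ∥ BC]
2. C_y = 12  [BA ∥ CD ∩ AD ∥ BC]
   → C = (16, 12)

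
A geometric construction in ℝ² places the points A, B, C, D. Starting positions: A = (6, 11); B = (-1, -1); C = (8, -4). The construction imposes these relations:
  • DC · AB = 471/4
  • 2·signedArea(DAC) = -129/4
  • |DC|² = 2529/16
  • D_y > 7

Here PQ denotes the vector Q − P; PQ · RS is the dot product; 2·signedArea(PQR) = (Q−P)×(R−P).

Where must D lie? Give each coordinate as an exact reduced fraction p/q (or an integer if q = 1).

1. D_x = 17/4  [2·signedArea(DAC) = -129/4 ∩ DC · AB = 471/4]
2. D_y = 8  [2·signedArea(DAC) = -129/4 ∩ DC · AB = 471/4]
   → D = (17/4, 8)

D = (17/4, 8)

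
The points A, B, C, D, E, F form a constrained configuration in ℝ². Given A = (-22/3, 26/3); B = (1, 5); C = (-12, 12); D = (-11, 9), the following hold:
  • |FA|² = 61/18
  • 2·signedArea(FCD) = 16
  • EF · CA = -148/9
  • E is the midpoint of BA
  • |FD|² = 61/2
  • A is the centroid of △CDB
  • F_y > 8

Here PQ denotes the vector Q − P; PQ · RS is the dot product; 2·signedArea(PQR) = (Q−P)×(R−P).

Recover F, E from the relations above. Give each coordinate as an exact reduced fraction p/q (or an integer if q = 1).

E = (-19/6, 41/6)
F = (-11/2, 17/2)

1. E_x = -19/6  [E is the midpoint of BA]
2. E_y = 41/6  [E is the midpoint of BA]
   → E = (-19/6, 41/6)
3. F_x = -11/2  [2·signedArea(FCD) = 16 ∩ EF · CA = -148/9]
4. F_y = 17/2  [2·signedArea(FCD) = 16 ∩ EF · CA = -148/9]
   → F = (-11/2, 17/2)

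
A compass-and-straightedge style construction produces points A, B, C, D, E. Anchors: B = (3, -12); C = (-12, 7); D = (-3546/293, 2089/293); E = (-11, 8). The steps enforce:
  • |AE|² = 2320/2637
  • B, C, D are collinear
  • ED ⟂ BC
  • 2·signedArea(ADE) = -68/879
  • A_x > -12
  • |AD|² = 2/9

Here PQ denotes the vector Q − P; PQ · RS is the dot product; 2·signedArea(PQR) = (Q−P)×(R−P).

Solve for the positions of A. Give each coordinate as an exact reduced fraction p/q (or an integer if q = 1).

1. A_x = -10285/879  [line -255/293·x + 323/293·y + -16099/879 = 0 ∩ |AD|² = 2/9]
2. A_y = 6484/879  [line -255/293·x + 323/293·y + -16099/879 = 0 ∩ |AD|² = 2/9]
   → A = (-10285/879, 6484/879)

A = (-10285/879, 6484/879)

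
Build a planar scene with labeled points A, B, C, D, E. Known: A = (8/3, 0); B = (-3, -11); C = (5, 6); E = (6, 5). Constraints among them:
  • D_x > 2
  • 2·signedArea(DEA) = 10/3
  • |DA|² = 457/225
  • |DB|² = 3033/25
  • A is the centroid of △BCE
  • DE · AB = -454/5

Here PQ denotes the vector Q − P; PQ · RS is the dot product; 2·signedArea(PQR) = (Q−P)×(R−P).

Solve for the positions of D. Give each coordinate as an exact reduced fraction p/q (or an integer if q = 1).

D = (12/5, -7/5)

1. D_x = 12/5  [DE · AB = -454/5 ∩ 2·signedArea(DEA) = 10/3]
2. D_y = -7/5  [DE · AB = -454/5 ∩ 2·signedArea(DEA) = 10/3]
   → D = (12/5, -7/5)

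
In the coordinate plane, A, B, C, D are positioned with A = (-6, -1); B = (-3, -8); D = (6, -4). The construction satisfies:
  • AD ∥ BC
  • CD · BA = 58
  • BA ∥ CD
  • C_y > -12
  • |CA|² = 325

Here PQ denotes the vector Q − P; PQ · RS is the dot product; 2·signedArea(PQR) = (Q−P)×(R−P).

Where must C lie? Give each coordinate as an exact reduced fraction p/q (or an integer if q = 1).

1. C_x = 9  [BA ∥ CD ∩ AD ∥ BC]
2. C_y = -11  [BA ∥ CD ∩ AD ∥ BC]
   → C = (9, -11)

C = (9, -11)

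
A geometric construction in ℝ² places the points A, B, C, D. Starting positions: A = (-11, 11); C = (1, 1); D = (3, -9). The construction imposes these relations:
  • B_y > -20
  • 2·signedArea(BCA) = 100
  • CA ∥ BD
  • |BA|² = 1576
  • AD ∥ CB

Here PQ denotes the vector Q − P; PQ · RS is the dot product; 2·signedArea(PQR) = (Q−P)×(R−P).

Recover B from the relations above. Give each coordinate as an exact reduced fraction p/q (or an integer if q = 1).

B = (15, -19)

1. B_x = 15  [CA ∥ BD ∩ AD ∥ CB]
2. B_y = -19  [CA ∥ BD ∩ AD ∥ CB]
   → B = (15, -19)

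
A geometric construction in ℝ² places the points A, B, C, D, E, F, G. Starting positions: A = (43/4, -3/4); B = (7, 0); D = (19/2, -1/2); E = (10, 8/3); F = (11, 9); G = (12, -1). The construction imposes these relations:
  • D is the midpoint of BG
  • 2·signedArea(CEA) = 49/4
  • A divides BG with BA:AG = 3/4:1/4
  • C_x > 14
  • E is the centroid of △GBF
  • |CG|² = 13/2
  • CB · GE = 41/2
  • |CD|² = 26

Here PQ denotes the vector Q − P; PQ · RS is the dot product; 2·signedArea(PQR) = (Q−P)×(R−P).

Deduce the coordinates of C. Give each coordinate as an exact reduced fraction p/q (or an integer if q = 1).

C = (29/2, -3/2)

1. C_x = 29/2  [CB · GE = 41/2 ∩ 2·signedArea(CEA) = 49/4]
2. C_y = -3/2  [CB · GE = 41/2 ∩ 2·signedArea(CEA) = 49/4]
   → C = (29/2, -3/2)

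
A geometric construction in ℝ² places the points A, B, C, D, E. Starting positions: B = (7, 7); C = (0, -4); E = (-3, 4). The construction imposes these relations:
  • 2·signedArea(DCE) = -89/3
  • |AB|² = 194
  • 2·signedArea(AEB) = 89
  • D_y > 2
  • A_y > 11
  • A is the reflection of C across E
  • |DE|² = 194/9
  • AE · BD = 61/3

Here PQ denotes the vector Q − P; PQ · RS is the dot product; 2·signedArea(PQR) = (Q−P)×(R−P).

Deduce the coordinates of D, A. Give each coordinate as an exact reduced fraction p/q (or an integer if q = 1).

1. A_x = -6  [A is the reflection of C across E]
2. A_y = 12  [A is the reflection of C across E]
   → A = (-6, 12)
3. D_x = 4/3  [2·signedArea(DCE) = -89/3 ∩ AE · BD = 61/3]
4. D_y = 7/3  [2·signedArea(DCE) = -89/3 ∩ AE · BD = 61/3]
   → D = (4/3, 7/3)

A = (-6, 12)
D = (4/3, 7/3)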